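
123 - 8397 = -8274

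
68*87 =5916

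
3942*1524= 6007608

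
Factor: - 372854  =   - 2^1*41^1*4547^1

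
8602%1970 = 722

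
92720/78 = 1188 + 28/39=1188.72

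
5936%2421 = 1094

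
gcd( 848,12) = 4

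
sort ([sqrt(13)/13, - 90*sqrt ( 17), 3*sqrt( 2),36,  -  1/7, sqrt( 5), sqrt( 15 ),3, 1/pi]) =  [ - 90 * sqrt( 17 ),-1/7, sqrt(13 )/13,  1/pi,sqrt(5 ),3, sqrt( 15 ), 3*sqrt( 2),  36]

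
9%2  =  1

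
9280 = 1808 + 7472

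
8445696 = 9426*896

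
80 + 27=107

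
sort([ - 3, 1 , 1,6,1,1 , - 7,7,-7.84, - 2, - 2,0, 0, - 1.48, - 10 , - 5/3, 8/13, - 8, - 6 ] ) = [-10, - 8,- 7.84, - 7, - 6 , - 3, - 2,-2  ,-5/3, - 1.48,0, 0,  8/13, 1, 1, 1,  1,  6, 7] 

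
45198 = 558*81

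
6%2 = 0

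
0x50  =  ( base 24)38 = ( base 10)80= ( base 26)32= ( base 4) 1100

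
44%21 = 2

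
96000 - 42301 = 53699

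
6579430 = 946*6955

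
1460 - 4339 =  - 2879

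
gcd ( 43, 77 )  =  1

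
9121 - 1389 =7732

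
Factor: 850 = 2^1  *5^2 *17^1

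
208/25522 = 104/12761 = 0.01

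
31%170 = 31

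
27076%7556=4408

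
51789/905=57 + 204/905 = 57.23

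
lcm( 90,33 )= 990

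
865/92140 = 173/18428 =0.01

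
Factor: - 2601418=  - 2^1*1300709^1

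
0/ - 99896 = 0/1 = -  0.00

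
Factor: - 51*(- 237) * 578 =6986286=2^1 * 3^2*17^3*79^1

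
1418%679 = 60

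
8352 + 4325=12677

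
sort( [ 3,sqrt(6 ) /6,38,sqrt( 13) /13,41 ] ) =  [ sqrt( 13)/13,sqrt( 6 )/6,  3,38,  41 ] 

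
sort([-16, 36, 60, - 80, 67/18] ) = [-80, - 16,67/18, 36,60] 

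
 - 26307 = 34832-61139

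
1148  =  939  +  209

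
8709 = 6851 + 1858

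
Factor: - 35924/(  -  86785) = 2^2*5^( - 1 )*7^1*17^( - 1 ) * 1021^( - 1)*1283^1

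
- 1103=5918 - 7021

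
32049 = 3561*9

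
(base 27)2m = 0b1001100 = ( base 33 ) 2a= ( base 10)76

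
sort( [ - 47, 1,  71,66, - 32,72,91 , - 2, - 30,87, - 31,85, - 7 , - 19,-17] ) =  [- 47, -32, - 31 , - 30, - 19,-17, - 7, - 2,1, 66, 71,72,85, 87 , 91]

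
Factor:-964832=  - 2^5*11^1*2741^1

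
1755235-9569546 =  - 7814311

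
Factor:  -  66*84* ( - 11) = 2^3*3^2*7^1*11^2=60984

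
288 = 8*36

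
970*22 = 21340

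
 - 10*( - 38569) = 385690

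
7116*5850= 41628600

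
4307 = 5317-1010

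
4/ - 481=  - 4/481 = - 0.01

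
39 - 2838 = - 2799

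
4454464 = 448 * 9943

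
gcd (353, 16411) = 1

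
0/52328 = 0 = 0.00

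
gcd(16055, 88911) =1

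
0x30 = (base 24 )20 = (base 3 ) 1210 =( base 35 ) 1D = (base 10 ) 48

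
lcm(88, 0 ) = 0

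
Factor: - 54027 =-3^4*23^1*29^1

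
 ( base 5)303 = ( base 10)78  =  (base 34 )2A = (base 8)116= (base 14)58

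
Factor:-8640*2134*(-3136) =57820815360 =2^13*3^3*5^1*7^2*11^1*97^1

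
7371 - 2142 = 5229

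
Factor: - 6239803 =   -  163^1*38281^1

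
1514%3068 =1514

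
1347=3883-2536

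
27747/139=27747/139 = 199.62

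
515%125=15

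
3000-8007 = - 5007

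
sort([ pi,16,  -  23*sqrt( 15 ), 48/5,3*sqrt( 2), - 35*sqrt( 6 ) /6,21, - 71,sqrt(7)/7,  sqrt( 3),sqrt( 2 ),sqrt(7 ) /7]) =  [ - 23*sqrt(15 ) , - 71, - 35*sqrt(6 )/6,sqrt( 7)/7,sqrt( 7)/7,sqrt(2 ),sqrt( 3 ),pi , 3*sqrt ( 2),48/5,16, 21] 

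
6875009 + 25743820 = 32618829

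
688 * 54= 37152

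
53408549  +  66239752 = 119648301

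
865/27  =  32 + 1/27 =32.04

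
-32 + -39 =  - 71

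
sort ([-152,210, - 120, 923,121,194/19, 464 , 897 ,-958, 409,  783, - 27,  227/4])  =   [ - 958, - 152,-120, - 27 , 194/19, 227/4, 121,210,409,464, 783,897,923] 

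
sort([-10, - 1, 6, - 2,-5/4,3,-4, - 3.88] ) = [ - 10,- 4,-3.88, - 2, - 5/4, - 1,3, 6 ]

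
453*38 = 17214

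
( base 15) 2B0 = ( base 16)267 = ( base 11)50a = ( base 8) 1147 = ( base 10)615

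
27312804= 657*41572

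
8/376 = 1/47  =  0.02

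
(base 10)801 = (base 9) 1080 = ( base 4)30201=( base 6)3413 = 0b1100100001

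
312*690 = 215280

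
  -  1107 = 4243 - 5350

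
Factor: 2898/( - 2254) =-9/7 = - 3^2*7^(-1)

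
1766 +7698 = 9464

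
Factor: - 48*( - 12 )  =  576 = 2^6*3^2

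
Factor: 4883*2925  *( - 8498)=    - 2^1*3^2 * 5^2*7^1*13^1 * 19^1*257^1*607^1 = - 121375021950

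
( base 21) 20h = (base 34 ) qf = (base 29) 120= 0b1110000011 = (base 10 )899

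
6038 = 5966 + 72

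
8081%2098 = 1787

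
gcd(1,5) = 1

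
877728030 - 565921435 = 311806595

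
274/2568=137/1284 = 0.11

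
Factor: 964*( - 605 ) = -583220 = - 2^2*5^1*11^2*241^1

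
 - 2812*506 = - 1422872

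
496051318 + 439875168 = 935926486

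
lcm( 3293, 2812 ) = 250268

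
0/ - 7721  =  0/1  =  - 0.00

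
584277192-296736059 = 287541133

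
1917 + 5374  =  7291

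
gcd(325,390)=65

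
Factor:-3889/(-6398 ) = 2^(-1) * 7^(-1 )*457^(- 1 )*3889^1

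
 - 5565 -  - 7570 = 2005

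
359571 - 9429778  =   - 9070207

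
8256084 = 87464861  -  79208777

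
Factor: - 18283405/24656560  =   - 2^( - 4)*7^1*89^( - 1)*3463^( - 1)*522383^1 = - 3656681/4931312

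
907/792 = 907/792 = 1.15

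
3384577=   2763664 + 620913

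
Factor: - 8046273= - 3^1 *1481^1* 1811^1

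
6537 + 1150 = 7687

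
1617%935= 682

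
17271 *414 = 7150194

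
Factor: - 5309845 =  - 5^1*1061969^1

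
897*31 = 27807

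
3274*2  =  6548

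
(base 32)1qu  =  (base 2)11101011110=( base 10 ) 1886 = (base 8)3536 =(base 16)75E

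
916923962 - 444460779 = 472463183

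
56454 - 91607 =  - 35153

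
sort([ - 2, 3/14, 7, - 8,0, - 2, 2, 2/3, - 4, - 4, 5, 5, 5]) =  [ - 8, - 4, - 4, - 2, - 2,0, 3/14,  2/3, 2, 5,5 , 5, 7]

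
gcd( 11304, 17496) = 72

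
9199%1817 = 114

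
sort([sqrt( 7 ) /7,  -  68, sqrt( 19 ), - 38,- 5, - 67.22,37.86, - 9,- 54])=[  -  68, - 67.22, - 54,  -  38,- 9,-5,sqrt(7 ) /7, sqrt(19),37.86]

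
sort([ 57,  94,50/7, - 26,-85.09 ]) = [ - 85.09,-26,50/7, 57,94] 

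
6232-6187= 45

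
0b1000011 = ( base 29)29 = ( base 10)67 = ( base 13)52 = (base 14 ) 4b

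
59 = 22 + 37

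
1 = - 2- - 3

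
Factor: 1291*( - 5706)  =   - 2^1 * 3^2*317^1*1291^1 = -  7366446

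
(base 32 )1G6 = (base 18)4dc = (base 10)1542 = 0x606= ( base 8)3006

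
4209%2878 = 1331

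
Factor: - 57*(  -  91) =3^1*7^1*13^1*19^1 = 5187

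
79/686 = 79/686 = 0.12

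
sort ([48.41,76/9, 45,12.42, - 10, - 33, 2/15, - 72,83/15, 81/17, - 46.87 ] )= [-72,-46.87  , - 33, - 10, 2/15, 81/17,  83/15, 76/9,  12.42, 45,48.41] 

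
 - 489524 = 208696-698220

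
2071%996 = 79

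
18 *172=3096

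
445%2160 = 445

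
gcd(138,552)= 138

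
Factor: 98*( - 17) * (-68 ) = 113288 = 2^3*7^2*17^2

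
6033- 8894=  - 2861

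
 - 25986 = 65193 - 91179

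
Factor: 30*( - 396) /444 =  - 990/37 = - 2^1*3^2*5^1*11^1 *37^( -1)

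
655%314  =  27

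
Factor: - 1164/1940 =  -3/5 = - 3^1 * 5^(-1) 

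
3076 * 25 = 76900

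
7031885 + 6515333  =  13547218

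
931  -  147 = 784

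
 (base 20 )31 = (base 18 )37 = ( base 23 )2F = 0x3d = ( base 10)61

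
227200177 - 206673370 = 20526807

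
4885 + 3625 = 8510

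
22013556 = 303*72652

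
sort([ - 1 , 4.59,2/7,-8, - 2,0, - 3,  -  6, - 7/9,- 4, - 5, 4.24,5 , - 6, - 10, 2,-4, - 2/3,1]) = [ - 10 , - 8 , - 6, - 6, - 5, -4,-4, - 3, - 2, - 1,-7/9, - 2/3,0, 2/7, 1, 2,4.24, 4.59  ,  5 ] 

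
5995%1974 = 73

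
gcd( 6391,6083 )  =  77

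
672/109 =6 + 18/109 = 6.17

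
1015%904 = 111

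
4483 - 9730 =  - 5247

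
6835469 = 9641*709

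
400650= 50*8013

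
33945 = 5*6789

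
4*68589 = 274356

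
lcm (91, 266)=3458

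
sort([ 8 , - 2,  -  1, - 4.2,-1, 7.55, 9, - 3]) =[ - 4.2,  -  3, - 2, - 1, - 1,7.55, 8, 9]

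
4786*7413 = 35478618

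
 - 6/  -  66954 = 1/11159 = 0.00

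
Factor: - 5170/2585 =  - 2 = - 2^1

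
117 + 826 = 943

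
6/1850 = 3/925 = 0.00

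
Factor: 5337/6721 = 3^2 * 11^( - 1 )*13^( - 1 )*47^(-1)*593^1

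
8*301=2408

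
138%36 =30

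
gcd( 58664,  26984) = 8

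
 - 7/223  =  - 1+216/223 = -0.03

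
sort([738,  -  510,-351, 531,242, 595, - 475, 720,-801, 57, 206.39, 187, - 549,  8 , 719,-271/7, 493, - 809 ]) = [ - 809, - 801,-549, - 510 , - 475,-351, - 271/7, 8,57,187,  206.39 , 242,493,531, 595, 719,720, 738 ]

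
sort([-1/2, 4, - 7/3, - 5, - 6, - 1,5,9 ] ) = [ - 6, - 5, - 7/3,-1,  -  1/2  ,  4, 5,9] 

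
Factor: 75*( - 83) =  - 6225 =-3^1*5^2*83^1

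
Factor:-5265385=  - 5^1 * 29^1 * 36313^1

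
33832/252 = 8458/63 = 134.25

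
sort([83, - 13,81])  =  [ - 13,81,83 ] 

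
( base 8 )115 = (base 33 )2B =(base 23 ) 38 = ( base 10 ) 77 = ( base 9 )85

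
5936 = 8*742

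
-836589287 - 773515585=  - 1610104872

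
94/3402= 47/1701 = 0.03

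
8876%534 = 332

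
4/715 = 4/715 = 0.01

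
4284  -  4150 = 134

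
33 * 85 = 2805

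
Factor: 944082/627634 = 3^3*7^( - 1)*127^( - 1 )*353^( - 1) * 17483^1 = 472041/313817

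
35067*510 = 17884170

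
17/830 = 17/830 = 0.02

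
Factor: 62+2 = 2^6  =  64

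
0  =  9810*0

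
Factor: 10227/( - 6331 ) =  - 21/13 = - 3^1*7^1*13^( - 1)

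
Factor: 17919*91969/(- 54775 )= - 3^2*5^(-2 )*7^(-1)*11^1*181^1*313^( - 1 )*91969^1  =  - 1647992511/54775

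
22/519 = 22/519 = 0.04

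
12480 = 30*416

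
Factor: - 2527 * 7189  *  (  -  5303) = 7^2* 13^1 * 19^2*79^1 * 5303^1 = 96337495709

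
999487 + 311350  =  1310837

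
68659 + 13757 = 82416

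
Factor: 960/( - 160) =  - 6= - 2^1 * 3^1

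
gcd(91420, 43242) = 2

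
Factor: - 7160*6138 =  - 2^4 * 3^2*5^1*11^1*31^1*179^1 = - 43948080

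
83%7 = 6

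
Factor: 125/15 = 3^(-1)*5^2 = 25/3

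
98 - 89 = 9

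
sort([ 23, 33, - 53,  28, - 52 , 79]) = [ - 53, - 52, 23,28,33, 79 ]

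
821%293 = 235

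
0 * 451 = 0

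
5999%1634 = 1097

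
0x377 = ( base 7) 2405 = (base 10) 887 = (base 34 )q3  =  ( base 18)2D5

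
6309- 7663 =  - 1354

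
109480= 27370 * 4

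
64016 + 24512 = 88528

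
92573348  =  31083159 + 61490189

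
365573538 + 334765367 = 700338905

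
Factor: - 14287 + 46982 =5^1*13^1*503^1 = 32695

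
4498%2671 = 1827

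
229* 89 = 20381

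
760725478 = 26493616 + 734231862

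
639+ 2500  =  3139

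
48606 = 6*8101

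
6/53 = 6/53 = 0.11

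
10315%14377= 10315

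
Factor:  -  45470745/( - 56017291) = 3^2*5^1*11^( -1) *1010461^1*5092481^(-1 )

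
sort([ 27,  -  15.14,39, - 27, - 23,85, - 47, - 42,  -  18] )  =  [-47, - 42, - 27 , - 23,-18,-15.14,27, 39, 85]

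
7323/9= 813  +  2/3 = 813.67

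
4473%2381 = 2092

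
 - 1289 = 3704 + -4993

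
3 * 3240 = 9720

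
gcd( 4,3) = 1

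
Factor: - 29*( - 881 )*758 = 2^1*29^1*379^1*881^1 = 19366142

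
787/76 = 787/76 = 10.36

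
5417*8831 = 47837527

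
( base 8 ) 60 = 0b110000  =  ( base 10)48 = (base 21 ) 26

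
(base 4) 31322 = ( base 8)1572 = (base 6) 4042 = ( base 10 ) 890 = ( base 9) 1188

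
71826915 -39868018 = 31958897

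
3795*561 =2128995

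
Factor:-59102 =  -  2^1*  29^1* 1019^1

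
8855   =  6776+2079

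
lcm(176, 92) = 4048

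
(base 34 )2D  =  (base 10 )81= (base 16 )51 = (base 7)144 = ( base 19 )45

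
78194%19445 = 414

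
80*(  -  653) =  - 52240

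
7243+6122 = 13365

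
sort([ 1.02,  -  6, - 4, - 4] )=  [ - 6,-4, - 4,1.02] 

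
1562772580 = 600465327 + 962307253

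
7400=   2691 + 4709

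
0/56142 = 0=   0.00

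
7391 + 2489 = 9880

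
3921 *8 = 31368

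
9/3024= 1/336 =0.00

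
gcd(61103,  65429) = 7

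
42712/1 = 42712= 42712.00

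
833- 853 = -20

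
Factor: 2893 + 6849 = 9742 = 2^1 * 4871^1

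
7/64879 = 7/64879 = 0.00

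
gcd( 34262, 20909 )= 1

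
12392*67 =830264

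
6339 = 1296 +5043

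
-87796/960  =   - 21949/240 = - 91.45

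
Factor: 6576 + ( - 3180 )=3396 = 2^2*3^1*283^1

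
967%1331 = 967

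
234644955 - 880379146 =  - 645734191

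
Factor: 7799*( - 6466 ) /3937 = -50428334/3937 = -2^1*11^1*31^(  -  1)*53^1 * 61^1*127^(  -  1)*709^1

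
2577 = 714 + 1863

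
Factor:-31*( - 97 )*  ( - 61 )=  - 31^1 * 61^1*97^1 = - 183427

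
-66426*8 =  - 531408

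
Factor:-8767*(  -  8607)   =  3^1 *11^1*19^1*151^1* 797^1 = 75457569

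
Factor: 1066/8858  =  13^1*41^1*43^( - 1)*103^( - 1)  =  533/4429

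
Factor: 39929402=2^1*19964701^1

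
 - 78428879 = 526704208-605133087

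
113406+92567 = 205973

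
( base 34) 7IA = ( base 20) 11fe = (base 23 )GAK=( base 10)8714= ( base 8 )21012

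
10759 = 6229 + 4530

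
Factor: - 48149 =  - 89^1*541^1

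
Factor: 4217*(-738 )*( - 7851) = 24433458246 = 2^1 * 3^3*41^1*2617^1*4217^1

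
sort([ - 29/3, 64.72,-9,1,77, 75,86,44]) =[-29/3, - 9, 1, 44, 64.72 , 75,  77,86]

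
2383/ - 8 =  - 298 + 1/8 = -  297.88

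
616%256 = 104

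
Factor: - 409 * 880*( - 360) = 129571200 = 2^7 * 3^2*5^2*11^1*409^1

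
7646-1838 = 5808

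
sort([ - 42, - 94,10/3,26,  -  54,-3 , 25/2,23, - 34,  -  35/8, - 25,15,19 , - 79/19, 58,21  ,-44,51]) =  [ - 94, - 54, - 44, - 42, - 34, - 25, - 35/8, - 79/19, - 3, 10/3, 25/2 , 15,19, 21, 23, 26, 51, 58 ]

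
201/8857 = 201/8857 = 0.02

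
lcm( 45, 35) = 315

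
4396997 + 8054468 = 12451465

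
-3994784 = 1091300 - 5086084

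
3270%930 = 480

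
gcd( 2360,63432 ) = 8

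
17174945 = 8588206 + 8586739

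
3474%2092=1382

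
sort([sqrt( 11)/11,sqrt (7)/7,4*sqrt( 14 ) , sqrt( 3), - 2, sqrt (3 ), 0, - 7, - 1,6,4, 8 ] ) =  [-7,-2, -1,0, sqrt( 11)/11 , sqrt(7)/7 , sqrt( 3), sqrt( 3), 4, 6, 8,  4*sqrt( 14) ] 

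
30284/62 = 488 + 14/31= 488.45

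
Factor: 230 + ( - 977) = -747 = - 3^2*83^1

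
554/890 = 277/445 = 0.62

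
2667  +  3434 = 6101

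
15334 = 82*187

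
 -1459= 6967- 8426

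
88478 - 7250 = 81228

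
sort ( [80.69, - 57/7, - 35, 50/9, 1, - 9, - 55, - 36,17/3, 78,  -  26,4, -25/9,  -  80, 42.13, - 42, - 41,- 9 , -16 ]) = [-80,-55, -42 , - 41, - 36, - 35 , - 26, - 16,-9, - 9 , - 57/7, - 25/9, 1 , 4,50/9,  17/3,42.13,78, 80.69] 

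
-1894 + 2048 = 154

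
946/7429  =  946/7429 = 0.13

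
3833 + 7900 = 11733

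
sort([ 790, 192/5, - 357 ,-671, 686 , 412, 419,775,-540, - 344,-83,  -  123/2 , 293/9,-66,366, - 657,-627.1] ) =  [ - 671,-657, - 627.1,-540,-357,  -  344,-83, - 66,-123/2,293/9,  192/5, 366, 412,419, 686, 775 , 790] 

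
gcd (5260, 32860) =20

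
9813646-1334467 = 8479179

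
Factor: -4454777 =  - 29^2*5297^1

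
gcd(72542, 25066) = 166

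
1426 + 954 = 2380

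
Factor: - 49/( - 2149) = 7/307 = 7^1*307^( - 1) 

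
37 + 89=126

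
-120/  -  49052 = 30/12263 = 0.00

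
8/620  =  2/155 = 0.01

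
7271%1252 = 1011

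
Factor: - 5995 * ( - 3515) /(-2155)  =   - 4214485/431 = - 5^1*11^1*19^1*37^1*109^1*431^( - 1)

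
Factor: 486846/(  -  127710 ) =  - 3^(  -  1) * 5^(- 1)*11^( - 1 )*17^1 * 37^1 = - 629/165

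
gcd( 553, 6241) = 79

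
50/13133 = 50/13133 = 0.00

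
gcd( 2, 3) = 1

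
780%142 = 70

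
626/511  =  1+115/511 = 1.23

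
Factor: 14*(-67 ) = -2^1 *7^1*67^1 = - 938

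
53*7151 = 379003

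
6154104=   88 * 69933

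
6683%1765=1388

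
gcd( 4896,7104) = 96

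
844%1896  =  844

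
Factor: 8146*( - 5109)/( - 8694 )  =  3^( -2)*7^(-1)*13^1*23^ ( - 1 )*131^1*4073^1 =6936319/1449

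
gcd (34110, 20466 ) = 6822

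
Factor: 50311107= 3^2 * 7^1*11^1*19^1*3821^1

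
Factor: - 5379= -3^1*11^1*163^1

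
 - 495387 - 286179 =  - 781566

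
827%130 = 47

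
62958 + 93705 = 156663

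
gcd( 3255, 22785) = 3255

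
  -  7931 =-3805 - 4126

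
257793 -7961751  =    -  7703958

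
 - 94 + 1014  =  920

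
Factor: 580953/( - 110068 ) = -2^( - 2)*3^1*7^( - 1)* 197^1*983^1*3931^( -1 ) 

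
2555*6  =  15330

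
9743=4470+5273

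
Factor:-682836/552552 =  - 739/598 =- 2^(-1)*13^(-1 )*23^(-1)*739^1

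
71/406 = 71/406 =0.17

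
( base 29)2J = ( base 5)302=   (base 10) 77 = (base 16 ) 4D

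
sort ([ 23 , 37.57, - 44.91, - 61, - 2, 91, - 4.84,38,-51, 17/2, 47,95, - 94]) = [ - 94, - 61, - 51, -44.91,-4.84, - 2, 17/2, 23, 37.57, 38,47, 91, 95] 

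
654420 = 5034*130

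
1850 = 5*370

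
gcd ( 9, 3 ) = 3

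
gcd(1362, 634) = 2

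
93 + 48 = 141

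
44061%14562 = 375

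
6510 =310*21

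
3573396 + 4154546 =7727942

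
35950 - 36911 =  - 961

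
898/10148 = 449/5074  =  0.09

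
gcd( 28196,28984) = 4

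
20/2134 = 10/1067 = 0.01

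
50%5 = 0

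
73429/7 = 10489 + 6/7  =  10489.86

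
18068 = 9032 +9036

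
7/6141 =7/6141 = 0.00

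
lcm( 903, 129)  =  903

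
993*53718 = 53341974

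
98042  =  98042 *1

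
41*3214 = 131774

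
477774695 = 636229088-158454393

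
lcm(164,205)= 820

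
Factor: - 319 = -11^1*29^1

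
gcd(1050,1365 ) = 105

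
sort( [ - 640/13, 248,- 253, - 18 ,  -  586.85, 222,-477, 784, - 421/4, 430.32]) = [ - 586.85,-477,-253,-421/4, - 640/13,-18 , 222, 248, 430.32, 784]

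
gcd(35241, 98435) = 1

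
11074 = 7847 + 3227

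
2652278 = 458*5791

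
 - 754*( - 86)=64844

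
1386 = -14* (-99) 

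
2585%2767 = 2585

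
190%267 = 190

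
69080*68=4697440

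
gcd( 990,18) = 18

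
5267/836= 6 + 251/836 =6.30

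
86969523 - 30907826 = 56061697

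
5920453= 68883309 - 62962856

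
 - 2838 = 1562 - 4400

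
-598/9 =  - 598/9 = - 66.44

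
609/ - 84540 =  - 203/28180=-  0.01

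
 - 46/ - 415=46/415 = 0.11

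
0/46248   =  0 = 0.00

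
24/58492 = 6/14623= 0.00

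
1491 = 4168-2677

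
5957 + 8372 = 14329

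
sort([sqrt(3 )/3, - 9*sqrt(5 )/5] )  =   [ - 9*sqrt(5 )/5, sqrt ( 3 ) /3 ]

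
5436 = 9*604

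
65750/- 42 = - 1566 + 11/21 =- 1565.48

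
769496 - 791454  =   - 21958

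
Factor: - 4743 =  - 3^2*17^1*31^1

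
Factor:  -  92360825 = -5^2*3694433^1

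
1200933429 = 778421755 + 422511674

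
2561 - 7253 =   -  4692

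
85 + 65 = 150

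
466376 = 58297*8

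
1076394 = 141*7634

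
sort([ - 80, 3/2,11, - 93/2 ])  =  [ - 80, - 93/2,3/2,11]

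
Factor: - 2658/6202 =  - 3/7= -  3^1 * 7^( - 1)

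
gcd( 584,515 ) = 1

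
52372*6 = 314232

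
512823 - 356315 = 156508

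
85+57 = 142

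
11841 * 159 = 1882719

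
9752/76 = 128 + 6/19 = 128.32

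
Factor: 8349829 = 8349829^1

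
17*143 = 2431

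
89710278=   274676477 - 184966199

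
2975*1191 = 3543225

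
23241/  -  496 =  - 47+71/496 = - 46.86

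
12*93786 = 1125432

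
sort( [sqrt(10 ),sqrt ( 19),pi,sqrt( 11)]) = [ pi, sqrt (10 ),sqrt(11 ) , sqrt(19 ) ] 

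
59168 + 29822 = 88990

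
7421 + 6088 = 13509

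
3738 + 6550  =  10288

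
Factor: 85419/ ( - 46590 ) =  - 2^( -1)*3^1*5^( - 1) * 1553^( - 1)*9491^1= - 28473/15530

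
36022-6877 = 29145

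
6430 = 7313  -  883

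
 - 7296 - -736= - 6560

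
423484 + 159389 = 582873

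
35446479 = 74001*479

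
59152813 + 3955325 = 63108138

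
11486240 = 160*71789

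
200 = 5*40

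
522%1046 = 522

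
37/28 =1 + 9/28 = 1.32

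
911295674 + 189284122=1100579796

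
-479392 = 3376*( - 142 ) 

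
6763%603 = 130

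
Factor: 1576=2^3*197^1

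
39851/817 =39851/817 = 48.78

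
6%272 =6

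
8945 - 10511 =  - 1566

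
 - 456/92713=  -456/92713 = - 0.00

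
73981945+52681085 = 126663030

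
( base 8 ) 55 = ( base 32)1D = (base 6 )113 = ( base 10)45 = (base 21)23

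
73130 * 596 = 43585480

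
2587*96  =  248352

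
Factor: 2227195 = 5^1*31^1*14369^1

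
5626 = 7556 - 1930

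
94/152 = 47/76 = 0.62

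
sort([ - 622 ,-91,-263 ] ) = [-622 ,  -  263 , - 91] 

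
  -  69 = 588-657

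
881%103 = 57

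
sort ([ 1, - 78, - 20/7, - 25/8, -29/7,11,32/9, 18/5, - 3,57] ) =[ - 78, - 29/7, - 25/8,-3, - 20/7,  1, 32/9,18/5, 11, 57] 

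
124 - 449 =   -  325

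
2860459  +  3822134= 6682593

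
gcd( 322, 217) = 7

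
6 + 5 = 11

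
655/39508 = 655/39508  =  0.02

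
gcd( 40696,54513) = 1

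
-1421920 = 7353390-8775310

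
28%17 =11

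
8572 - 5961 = 2611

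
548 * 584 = 320032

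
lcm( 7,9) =63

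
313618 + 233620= 547238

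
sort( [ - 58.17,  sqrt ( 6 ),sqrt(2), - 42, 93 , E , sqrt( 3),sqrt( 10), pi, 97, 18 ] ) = [ - 58.17, - 42,sqrt( 2 ), sqrt( 3) , sqrt( 6),  E, pi,sqrt( 10),18, 93, 97 ] 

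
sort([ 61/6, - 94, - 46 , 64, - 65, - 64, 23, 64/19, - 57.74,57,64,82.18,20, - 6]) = [ - 94, - 65, - 64, - 57.74, - 46, - 6, 64/19 , 61/6,20,23, 57,64,64, 82.18 ]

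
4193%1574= 1045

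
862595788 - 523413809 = 339181979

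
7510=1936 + 5574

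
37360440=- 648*( - 57655 ) 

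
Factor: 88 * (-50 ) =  - 2^4*5^2 * 11^1 = -4400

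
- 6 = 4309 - 4315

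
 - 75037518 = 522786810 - 597824328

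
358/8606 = 179/4303 =0.04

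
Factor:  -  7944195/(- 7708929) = 5^1*7^1*1093^( - 1) * 2351^( - 1)*75659^1= 2648065/2569643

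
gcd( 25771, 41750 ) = 1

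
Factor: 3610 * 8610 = 2^2*3^1 * 5^2*7^1 * 19^2 * 41^1= 31082100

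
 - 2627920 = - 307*8560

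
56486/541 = 104+222/541 = 104.41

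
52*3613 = 187876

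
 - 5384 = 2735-8119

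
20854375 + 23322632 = 44177007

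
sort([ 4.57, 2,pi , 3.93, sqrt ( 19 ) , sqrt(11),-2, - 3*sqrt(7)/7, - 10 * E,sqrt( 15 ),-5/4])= [ -10*E , - 2, - 5/4, - 3*sqrt(7 ) /7, 2, pi,sqrt (11 ),sqrt(15) , 3.93,  sqrt( 19),4.57]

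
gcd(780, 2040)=60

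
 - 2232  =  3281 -5513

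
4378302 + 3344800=7723102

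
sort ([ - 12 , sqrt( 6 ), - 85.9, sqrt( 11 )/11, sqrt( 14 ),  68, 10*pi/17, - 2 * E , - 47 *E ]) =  [ - 47*E,- 85.9, - 12,  -  2*E,  sqrt(11)/11, 10*pi/17, sqrt(6 ),sqrt(14), 68]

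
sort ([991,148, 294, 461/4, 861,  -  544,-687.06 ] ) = [  -  687.06, - 544, 461/4,148, 294, 861,991]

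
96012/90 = 1066 + 4/5 = 1066.80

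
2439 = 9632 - 7193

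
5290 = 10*529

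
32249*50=1612450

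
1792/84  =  64/3 = 21.33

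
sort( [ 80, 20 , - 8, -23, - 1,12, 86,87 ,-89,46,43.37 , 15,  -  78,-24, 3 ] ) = [ - 89, - 78,  -  24, -23,-8 , - 1, 3,12, 15 , 20,43.37,46,80, 86,87 ] 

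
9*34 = 306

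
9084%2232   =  156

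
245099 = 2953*83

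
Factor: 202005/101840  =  603/304 = 2^( - 4 ) * 3^2 * 19^( - 1)*67^1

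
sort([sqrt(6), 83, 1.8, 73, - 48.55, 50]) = [  -  48.55, 1.8 , sqrt( 6 ),  50, 73, 83] 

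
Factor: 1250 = 2^1*5^4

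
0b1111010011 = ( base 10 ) 979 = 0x3d3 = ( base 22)20b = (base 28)16R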